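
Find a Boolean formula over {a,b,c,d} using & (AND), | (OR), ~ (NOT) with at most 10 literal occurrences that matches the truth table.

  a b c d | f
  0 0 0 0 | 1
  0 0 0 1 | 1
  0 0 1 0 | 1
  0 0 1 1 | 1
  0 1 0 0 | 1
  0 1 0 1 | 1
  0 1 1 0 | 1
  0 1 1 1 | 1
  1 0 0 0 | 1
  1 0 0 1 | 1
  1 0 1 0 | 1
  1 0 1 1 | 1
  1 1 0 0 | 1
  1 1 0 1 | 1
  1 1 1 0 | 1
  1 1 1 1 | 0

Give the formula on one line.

  ~b = 1111000011110000
  ~a = 1111111100000000
  (~b | ~a) = 1111111111110000
  ((~b | ~a) & a) = 0000000011110000
  ~c = 1100110011001100
  ~d = 1010101010101010
  (~c | ~d) = 1110111011101110
  (((~b | ~a) & a) | (~c | ~d)) = 1110111011111110
  (~a | ~c) = 1111111111001100
  ((((~b | ~a) & a) | (~c | ~d)) | (~a | ~c)) = 1111111111111110

((((~b | ~a) & a) | (~c | ~d)) | (~a | ~c))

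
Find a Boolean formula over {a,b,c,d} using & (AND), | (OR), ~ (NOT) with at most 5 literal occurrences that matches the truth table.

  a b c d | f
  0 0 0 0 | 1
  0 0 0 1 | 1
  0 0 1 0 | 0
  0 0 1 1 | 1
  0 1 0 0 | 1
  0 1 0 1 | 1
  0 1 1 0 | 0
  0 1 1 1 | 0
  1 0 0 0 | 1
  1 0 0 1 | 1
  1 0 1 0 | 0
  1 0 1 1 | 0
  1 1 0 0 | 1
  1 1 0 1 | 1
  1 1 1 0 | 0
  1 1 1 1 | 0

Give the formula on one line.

(~c | ((d & ~b) & ~a))

  ~c = 1100110011001100
  ~b = 1111000011110000
  (d & ~b) = 0101000001010000
  ~a = 1111111100000000
  ((d & ~b) & ~a) = 0101000000000000
  (~c | ((d & ~b) & ~a)) = 1101110011001100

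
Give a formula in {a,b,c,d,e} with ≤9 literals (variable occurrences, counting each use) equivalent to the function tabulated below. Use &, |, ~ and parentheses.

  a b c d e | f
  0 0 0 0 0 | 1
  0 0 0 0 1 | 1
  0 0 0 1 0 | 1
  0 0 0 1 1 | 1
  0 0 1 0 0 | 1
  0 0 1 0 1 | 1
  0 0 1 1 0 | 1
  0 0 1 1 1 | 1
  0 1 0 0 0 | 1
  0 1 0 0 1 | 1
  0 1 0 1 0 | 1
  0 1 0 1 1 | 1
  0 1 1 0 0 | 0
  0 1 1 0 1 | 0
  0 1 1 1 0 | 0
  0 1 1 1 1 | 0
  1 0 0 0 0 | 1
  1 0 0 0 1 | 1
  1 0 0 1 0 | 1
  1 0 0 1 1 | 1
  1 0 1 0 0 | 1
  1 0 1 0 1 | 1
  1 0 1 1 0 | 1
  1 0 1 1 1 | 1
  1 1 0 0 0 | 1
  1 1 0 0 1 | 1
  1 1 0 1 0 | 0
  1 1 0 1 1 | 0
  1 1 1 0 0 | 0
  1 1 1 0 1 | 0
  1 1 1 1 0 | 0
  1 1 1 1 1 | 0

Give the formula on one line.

(~b | ((~b | ~c) & ((~d & b) | ~a)))

  ~b = 11111111000000001111111100000000
  ~c = 11110000111100001111000011110000
  (~b | ~c) = 11111111111100001111111111110000
  ~d = 11001100110011001100110011001100
  (~d & b) = 00000000110011000000000011001100
  ~a = 11111111111111110000000000000000
  ((~d & b) | ~a) = 11111111111111110000000011001100
  ((~b | ~c) & ((~d & b) | ~a)) = 11111111111100000000000011000000
  (~b | ((~b | ~c) & ((~d & b) | ~a))) = 11111111111100001111111111000000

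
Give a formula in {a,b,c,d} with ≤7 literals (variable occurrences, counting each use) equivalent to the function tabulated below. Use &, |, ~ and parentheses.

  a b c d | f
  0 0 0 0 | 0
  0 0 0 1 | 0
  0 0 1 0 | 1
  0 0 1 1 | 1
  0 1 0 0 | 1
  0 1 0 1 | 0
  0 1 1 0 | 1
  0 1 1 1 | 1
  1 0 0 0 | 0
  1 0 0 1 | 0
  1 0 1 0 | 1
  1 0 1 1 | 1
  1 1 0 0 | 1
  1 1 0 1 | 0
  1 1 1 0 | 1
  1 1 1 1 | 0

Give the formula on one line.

  ~d = 1010101010101010
  (b & ~d) = 0000101000001010
  ~b = 1111000011110000
  (~b & a) = 0000000011110000
  ~a = 1111111100000000
  ((~b & a) | ~a) = 1111111111110000
  (c & ((~b & a) | ~a)) = 0011001100110000
  ((b & ~d) | (c & ((~b & a) | ~a))) = 0011101100111010

((b & ~d) | (c & ((~b & a) | ~a)))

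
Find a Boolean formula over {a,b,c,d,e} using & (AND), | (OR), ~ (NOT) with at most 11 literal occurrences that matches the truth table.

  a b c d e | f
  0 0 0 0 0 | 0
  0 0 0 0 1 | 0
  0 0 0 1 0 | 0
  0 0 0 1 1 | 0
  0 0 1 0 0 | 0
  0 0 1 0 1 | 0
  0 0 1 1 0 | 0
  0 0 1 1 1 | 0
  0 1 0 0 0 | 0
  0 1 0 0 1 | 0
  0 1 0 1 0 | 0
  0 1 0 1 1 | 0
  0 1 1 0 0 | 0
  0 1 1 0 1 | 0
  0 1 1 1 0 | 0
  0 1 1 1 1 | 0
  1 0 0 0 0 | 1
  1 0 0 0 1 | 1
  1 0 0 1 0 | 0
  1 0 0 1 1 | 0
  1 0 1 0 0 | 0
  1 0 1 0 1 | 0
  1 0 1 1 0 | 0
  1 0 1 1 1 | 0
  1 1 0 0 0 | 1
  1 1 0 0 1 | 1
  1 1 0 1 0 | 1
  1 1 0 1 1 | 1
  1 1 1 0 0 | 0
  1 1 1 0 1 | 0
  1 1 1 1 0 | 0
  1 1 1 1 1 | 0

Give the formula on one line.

  ~d = 11001100110011001100110011001100
  (~d | c) = 11001111110011111100111111001111
  ~e = 10101010101010101010101010101010
  (~e & c) = 00001010000010100000101000001010
  (b & a) = 00000000000000000000000011111111
  ((~e & c) | (b & a)) = 00001010000010100000101011111111
  ((~d | c) | ((~e & c) | (b & a))) = 11001111110011111100111111111111
  ~c = 11110000111100001111000011110000
  (a & ~c) = 00000000000000001111000011110000
  (((~d | c) | ((~e & c) | (b & a))) & (a & ~c)) = 00000000000000001100000011110000

(((~d | c) | ((~e & c) | (b & a))) & (a & ~c))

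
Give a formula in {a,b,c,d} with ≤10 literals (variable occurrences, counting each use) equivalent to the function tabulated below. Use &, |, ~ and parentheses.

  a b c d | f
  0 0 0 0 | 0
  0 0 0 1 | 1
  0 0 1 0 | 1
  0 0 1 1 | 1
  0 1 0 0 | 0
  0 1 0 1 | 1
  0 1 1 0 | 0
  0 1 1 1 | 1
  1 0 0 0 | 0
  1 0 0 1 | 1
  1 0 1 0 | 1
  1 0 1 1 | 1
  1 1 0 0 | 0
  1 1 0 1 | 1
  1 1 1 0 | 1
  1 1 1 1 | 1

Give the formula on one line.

  ~b = 1111000011110000
  ~a = 1111111100000000
  (d | ~a) = 1111111101010101
  (~b & (d | ~a)) = 1111000001010000
  ((~b & (d | ~a)) & c) = 0011000000010000
  (a & c) = 0000000000110011
  ((a & c) | d) = 0101010101110111
  (((~b & (d | ~a)) & c) | ((a & c) | d)) = 0111010101110111

(((~b & (d | ~a)) & c) | ((a & c) | d))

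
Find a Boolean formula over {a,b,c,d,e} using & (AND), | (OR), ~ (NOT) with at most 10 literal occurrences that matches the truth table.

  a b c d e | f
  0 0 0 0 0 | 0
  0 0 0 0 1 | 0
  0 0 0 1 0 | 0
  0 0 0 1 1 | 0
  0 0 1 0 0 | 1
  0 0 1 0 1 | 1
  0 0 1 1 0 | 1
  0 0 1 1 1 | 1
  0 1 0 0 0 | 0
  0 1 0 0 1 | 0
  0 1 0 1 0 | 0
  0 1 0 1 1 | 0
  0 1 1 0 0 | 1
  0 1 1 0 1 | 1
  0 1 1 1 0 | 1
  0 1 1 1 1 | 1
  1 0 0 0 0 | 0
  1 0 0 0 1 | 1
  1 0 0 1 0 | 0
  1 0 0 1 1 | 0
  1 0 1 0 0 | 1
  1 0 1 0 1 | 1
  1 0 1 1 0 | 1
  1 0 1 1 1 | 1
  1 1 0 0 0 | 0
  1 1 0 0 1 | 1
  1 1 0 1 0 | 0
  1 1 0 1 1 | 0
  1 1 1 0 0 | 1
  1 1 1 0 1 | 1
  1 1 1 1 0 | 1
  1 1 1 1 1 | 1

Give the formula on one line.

((((~d | c) & e) & (~d & ((e | c) & a))) | c)

  ~d = 11001100110011001100110011001100
  (~d | c) = 11001111110011111100111111001111
  ((~d | c) & e) = 01000101010001010100010101000101
  (e | c) = 01011111010111110101111101011111
  ((e | c) & a) = 00000000000000000101111101011111
  (~d & ((e | c) & a)) = 00000000000000000100110001001100
  (((~d | c) & e) & (~d & ((e | c) & a))) = 00000000000000000100010001000100
  ((((~d | c) & e) & (~d & ((e | c) & a))) | c) = 00001111000011110100111101001111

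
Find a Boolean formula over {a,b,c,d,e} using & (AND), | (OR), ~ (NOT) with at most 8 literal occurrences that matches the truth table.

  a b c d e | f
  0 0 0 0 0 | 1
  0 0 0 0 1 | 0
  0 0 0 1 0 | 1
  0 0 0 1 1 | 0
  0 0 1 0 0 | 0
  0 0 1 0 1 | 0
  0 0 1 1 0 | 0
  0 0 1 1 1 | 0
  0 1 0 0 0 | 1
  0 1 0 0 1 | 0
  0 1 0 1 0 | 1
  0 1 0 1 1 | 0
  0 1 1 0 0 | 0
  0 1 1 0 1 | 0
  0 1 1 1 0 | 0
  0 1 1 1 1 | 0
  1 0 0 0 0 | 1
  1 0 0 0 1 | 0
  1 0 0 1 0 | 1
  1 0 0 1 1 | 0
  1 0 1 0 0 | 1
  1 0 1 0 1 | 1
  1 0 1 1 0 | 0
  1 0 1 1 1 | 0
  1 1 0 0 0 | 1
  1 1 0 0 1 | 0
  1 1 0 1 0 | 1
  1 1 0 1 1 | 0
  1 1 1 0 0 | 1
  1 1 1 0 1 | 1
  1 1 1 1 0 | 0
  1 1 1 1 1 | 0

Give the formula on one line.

((~c & (~e | c)) | (~d & (c & a)))

  ~c = 11110000111100001111000011110000
  ~e = 10101010101010101010101010101010
  (~e | c) = 10101111101011111010111110101111
  (~c & (~e | c)) = 10100000101000001010000010100000
  ~d = 11001100110011001100110011001100
  (c & a) = 00000000000000000000111100001111
  (~d & (c & a)) = 00000000000000000000110000001100
  ((~c & (~e | c)) | (~d & (c & a))) = 10100000101000001010110010101100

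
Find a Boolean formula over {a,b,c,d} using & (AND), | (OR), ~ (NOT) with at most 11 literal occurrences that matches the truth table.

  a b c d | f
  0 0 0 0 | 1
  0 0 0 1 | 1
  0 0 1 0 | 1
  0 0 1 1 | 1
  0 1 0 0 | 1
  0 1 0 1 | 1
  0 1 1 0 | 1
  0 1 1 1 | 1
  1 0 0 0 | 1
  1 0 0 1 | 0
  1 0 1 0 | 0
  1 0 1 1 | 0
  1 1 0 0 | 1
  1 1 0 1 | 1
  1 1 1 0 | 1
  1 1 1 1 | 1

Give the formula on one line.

((b | (~a & c)) | ((~d & ((b | ~c) | ~a)) | ~a))

  ~a = 1111111100000000
  (~a & c) = 0011001100000000
  (b | (~a & c)) = 0011111100001111
  ~d = 1010101010101010
  ~c = 1100110011001100
  (b | ~c) = 1100111111001111
  ((b | ~c) | ~a) = 1111111111001111
  (~d & ((b | ~c) | ~a)) = 1010101010001010
  ((~d & ((b | ~c) | ~a)) | ~a) = 1111111110001010
  ((b | (~a & c)) | ((~d & ((b | ~c) | ~a)) | ~a)) = 1111111110001111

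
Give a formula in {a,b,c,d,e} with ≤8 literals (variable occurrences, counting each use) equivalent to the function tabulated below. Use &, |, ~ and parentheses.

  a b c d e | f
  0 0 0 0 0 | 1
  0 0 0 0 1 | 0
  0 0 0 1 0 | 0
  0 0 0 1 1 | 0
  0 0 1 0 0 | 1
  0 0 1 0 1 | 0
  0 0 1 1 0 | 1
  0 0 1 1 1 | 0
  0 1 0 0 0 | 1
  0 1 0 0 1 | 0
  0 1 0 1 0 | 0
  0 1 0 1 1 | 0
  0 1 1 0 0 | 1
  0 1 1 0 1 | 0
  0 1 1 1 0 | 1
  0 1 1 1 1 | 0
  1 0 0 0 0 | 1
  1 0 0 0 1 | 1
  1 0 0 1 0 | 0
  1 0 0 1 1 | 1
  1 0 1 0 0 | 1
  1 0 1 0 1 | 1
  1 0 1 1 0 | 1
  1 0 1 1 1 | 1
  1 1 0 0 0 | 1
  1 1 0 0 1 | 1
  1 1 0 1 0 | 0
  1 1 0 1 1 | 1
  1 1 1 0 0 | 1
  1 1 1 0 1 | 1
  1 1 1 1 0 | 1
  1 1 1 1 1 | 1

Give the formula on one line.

((a & e) | ((~d & ~e) | (~e & c)))

  (a & e) = 00000000000000000101010101010101
  ~d = 11001100110011001100110011001100
  ~e = 10101010101010101010101010101010
  (~d & ~e) = 10001000100010001000100010001000
  (~e & c) = 00001010000010100000101000001010
  ((~d & ~e) | (~e & c)) = 10001010100010101000101010001010
  ((a & e) | ((~d & ~e) | (~e & c))) = 10001010100010101101111111011111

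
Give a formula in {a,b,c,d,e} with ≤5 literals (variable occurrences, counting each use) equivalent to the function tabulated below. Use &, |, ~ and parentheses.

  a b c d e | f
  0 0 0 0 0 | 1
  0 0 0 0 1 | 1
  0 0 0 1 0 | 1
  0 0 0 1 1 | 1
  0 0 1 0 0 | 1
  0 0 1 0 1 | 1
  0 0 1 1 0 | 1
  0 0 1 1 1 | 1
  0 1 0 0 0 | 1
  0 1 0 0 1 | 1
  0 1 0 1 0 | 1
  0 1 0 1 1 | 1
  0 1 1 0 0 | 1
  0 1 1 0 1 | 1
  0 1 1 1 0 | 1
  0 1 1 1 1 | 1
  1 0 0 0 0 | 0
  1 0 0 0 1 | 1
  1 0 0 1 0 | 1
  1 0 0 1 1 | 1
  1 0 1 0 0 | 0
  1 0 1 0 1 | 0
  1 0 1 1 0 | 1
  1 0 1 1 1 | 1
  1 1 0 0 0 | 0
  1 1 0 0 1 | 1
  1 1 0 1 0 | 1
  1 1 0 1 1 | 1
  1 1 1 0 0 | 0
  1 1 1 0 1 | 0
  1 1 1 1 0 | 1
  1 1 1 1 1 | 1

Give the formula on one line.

(d | (~a | ((e & ~c) & a)))

  ~a = 11111111111111110000000000000000
  ~c = 11110000111100001111000011110000
  (e & ~c) = 01010000010100000101000001010000
  ((e & ~c) & a) = 00000000000000000101000001010000
  (~a | ((e & ~c) & a)) = 11111111111111110101000001010000
  (d | (~a | ((e & ~c) & a))) = 11111111111111110111001101110011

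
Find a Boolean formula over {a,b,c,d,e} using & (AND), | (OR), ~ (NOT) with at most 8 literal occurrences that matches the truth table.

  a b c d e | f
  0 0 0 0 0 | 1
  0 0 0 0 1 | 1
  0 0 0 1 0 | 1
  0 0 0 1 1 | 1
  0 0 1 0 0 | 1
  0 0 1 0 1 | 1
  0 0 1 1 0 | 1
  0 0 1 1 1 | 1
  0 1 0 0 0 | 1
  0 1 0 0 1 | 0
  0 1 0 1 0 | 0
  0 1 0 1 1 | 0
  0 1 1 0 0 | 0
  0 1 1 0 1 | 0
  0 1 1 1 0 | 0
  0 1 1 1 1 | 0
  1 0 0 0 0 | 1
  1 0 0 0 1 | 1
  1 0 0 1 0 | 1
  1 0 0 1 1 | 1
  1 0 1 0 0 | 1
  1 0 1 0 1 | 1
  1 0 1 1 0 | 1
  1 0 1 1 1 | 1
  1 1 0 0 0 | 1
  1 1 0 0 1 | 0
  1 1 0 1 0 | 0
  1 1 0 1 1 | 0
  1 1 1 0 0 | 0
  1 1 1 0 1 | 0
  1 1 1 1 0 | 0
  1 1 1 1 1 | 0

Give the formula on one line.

(((~b & ~c) | ((~d & ~c) & ~e)) | ~b)

  ~b = 11111111000000001111111100000000
  ~c = 11110000111100001111000011110000
  (~b & ~c) = 11110000000000001111000000000000
  ~d = 11001100110011001100110011001100
  (~d & ~c) = 11000000110000001100000011000000
  ~e = 10101010101010101010101010101010
  ((~d & ~c) & ~e) = 10000000100000001000000010000000
  ((~b & ~c) | ((~d & ~c) & ~e)) = 11110000100000001111000010000000
  (((~b & ~c) | ((~d & ~c) & ~e)) | ~b) = 11111111100000001111111110000000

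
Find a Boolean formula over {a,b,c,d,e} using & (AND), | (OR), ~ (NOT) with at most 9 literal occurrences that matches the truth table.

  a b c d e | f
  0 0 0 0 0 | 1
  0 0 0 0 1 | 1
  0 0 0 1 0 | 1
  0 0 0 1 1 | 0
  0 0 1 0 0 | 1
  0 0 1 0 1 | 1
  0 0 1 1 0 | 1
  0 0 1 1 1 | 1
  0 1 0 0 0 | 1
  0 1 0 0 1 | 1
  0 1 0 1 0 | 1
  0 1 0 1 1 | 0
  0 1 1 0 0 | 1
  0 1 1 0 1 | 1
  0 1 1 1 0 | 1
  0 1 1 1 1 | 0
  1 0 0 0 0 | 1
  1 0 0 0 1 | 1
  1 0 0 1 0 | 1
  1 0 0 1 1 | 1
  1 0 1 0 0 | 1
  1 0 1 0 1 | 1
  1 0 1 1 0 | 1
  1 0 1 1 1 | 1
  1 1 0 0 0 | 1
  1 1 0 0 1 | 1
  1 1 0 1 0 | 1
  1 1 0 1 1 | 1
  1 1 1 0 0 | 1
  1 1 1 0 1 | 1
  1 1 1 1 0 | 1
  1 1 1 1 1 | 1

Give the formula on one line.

(a | ((((c & ~b) | ((~c & ~d) | ~e)) & d) | ~d))

  ~b = 11111111000000001111111100000000
  (c & ~b) = 00001111000000000000111100000000
  ~c = 11110000111100001111000011110000
  ~d = 11001100110011001100110011001100
  (~c & ~d) = 11000000110000001100000011000000
  ~e = 10101010101010101010101010101010
  ((~c & ~d) | ~e) = 11101010111010101110101011101010
  ((c & ~b) | ((~c & ~d) | ~e)) = 11101111111010101110111111101010
  (((c & ~b) | ((~c & ~d) | ~e)) & d) = 00100011001000100010001100100010
  ((((c & ~b) | ((~c & ~d) | ~e)) & d) | ~d) = 11101111111011101110111111101110
  (a | ((((c & ~b) | ((~c & ~d) | ~e)) & d) | ~d)) = 11101111111011101111111111111111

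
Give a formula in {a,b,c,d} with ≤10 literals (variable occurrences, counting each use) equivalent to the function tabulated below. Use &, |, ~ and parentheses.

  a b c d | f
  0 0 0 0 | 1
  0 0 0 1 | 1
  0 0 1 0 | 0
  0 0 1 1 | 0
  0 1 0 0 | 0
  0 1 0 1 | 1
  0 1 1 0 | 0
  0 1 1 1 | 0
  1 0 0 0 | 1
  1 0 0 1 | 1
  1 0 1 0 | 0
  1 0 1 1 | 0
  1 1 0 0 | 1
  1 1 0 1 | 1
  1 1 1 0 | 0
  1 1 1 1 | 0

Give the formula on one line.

(((~b | (b & d)) & ~c) | ((a | (~c & d)) & ~c))

  ~b = 1111000011110000
  (b & d) = 0000010100000101
  (~b | (b & d)) = 1111010111110101
  ~c = 1100110011001100
  ((~b | (b & d)) & ~c) = 1100010011000100
  (~c & d) = 0100010001000100
  (a | (~c & d)) = 0100010011111111
  ((a | (~c & d)) & ~c) = 0100010011001100
  (((~b | (b & d)) & ~c) | ((a | (~c & d)) & ~c)) = 1100010011001100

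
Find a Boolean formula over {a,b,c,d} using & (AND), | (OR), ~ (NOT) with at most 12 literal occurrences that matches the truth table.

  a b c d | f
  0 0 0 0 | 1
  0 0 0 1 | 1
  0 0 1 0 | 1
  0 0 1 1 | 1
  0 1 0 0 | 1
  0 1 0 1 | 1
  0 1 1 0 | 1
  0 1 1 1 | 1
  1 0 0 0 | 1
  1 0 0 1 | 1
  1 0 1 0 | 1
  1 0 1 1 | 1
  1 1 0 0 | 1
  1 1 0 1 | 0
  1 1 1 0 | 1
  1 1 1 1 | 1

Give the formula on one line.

(((~d | (c & a)) | (~a & (a | (~c | d)))) | (~b & ~c))

  ~d = 1010101010101010
  (c & a) = 0000000000110011
  (~d | (c & a)) = 1010101010111011
  ~a = 1111111100000000
  ~c = 1100110011001100
  (~c | d) = 1101110111011101
  (a | (~c | d)) = 1101110111111111
  (~a & (a | (~c | d))) = 1101110100000000
  ((~d | (c & a)) | (~a & (a | (~c | d)))) = 1111111110111011
  ~b = 1111000011110000
  (~b & ~c) = 1100000011000000
  (((~d | (c & a)) | (~a & (a | (~c | d)))) | (~b & ~c)) = 1111111111111011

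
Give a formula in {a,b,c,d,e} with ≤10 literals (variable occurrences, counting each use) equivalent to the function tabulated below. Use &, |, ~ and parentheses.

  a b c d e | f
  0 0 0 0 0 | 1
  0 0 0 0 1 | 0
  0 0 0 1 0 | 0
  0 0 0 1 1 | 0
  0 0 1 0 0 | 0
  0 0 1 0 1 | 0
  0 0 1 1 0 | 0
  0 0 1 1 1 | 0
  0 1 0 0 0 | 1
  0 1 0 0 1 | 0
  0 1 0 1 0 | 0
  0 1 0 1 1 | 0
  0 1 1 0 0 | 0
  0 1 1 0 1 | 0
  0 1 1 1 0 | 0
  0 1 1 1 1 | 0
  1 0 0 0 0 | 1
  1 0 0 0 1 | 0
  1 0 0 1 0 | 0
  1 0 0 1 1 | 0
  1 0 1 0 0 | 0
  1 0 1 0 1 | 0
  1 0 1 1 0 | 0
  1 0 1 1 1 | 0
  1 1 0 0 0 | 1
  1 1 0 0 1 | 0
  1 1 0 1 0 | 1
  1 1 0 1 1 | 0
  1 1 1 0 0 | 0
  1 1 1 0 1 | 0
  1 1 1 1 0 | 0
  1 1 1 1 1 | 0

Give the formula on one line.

((~e & ((((~d | b) | c) & a) | ~d)) & ~c)

  ~e = 10101010101010101010101010101010
  ~d = 11001100110011001100110011001100
  (~d | b) = 11001100111111111100110011111111
  ((~d | b) | c) = 11001111111111111100111111111111
  (((~d | b) | c) & a) = 00000000000000001100111111111111
  ((((~d | b) | c) & a) | ~d) = 11001100110011001100111111111111
  (~e & ((((~d | b) | c) & a) | ~d)) = 10001000100010001000101010101010
  ~c = 11110000111100001111000011110000
  ((~e & ((((~d | b) | c) & a) | ~d)) & ~c) = 10000000100000001000000010100000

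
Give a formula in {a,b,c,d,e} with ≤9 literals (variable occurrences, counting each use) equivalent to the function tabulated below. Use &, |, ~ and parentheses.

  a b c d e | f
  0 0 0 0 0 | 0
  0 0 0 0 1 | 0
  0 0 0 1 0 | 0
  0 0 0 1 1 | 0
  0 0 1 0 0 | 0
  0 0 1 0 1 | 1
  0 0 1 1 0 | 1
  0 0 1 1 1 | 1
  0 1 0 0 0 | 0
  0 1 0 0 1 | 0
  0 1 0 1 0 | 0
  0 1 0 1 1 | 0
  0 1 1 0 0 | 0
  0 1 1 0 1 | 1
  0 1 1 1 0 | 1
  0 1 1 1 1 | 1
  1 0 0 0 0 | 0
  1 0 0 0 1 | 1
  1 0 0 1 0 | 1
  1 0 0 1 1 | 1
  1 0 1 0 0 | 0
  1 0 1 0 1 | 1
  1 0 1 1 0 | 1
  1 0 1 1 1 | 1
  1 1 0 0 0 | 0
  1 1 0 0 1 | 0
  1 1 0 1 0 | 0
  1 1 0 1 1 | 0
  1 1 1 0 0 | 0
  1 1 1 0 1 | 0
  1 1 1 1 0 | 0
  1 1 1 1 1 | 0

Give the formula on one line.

  ~b = 11111111000000001111111100000000
  ~a = 11111111111111110000000000000000
  (c & ~a) = 00001111000011110000000000000000
  (b & (c & ~a)) = 00000000000011110000000000000000
  (~b | (b & (c & ~a))) = 11111111000011111111111100000000
  (c | a) = 00001111000011111111111111111111
  (e | d) = 01110111011101110111011101110111
  ((c | a) & (e | d)) = 00000111000001110111011101110111
  ((~b | (b & (c & ~a))) & ((c | a) & (e | d))) = 00000111000001110111011100000000

((~b | (b & (c & ~a))) & ((c | a) & (e | d)))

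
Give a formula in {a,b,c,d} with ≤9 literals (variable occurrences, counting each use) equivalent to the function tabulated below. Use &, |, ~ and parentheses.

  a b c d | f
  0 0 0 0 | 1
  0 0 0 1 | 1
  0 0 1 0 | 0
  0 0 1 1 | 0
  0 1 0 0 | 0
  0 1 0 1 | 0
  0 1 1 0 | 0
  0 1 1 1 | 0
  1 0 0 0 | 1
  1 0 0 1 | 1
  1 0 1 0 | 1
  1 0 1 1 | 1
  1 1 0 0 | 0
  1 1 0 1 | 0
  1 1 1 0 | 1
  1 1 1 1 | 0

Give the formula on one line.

  ~b = 1111000011110000
  ~d = 1010101010101010
  (~d & b) = 0000101000001010
  ((~d & b) & c) = 0000001000000010
  (~b | ((~d & b) & c)) = 1111001011110010
  (c | ~b) = 1111001111110011
  ~c = 1100110011001100
  (a | ~c) = 1100110011111111
  ((c | ~b) & (a | ~c)) = 1100000011110011
  ((~b | ((~d & b) & c)) & ((c | ~b) & (a | ~c))) = 1100000011110010

((~b | ((~d & b) & c)) & ((c | ~b) & (a | ~c)))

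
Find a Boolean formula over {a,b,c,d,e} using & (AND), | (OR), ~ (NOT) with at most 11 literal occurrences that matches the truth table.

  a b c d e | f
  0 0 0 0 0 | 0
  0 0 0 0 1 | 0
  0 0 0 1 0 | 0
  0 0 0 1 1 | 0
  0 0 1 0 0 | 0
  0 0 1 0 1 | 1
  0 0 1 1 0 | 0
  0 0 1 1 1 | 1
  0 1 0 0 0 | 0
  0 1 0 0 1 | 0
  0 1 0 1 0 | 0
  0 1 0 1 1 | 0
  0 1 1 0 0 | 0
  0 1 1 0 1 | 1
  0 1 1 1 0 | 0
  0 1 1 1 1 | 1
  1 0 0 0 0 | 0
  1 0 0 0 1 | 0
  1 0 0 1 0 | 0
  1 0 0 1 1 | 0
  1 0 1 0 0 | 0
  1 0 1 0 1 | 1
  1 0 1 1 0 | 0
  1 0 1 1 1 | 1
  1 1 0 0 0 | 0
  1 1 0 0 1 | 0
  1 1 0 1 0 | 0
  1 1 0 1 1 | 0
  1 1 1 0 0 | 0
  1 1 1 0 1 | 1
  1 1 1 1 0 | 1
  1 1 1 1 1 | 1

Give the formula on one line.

(((d & a) & ((b & c) | (a & (c & e)))) | (e & c))

  (d & a) = 00000000000000000011001100110011
  (b & c) = 00000000000011110000000000001111
  (c & e) = 00000101000001010000010100000101
  (a & (c & e)) = 00000000000000000000010100000101
  ((b & c) | (a & (c & e))) = 00000000000011110000010100001111
  ((d & a) & ((b & c) | (a & (c & e)))) = 00000000000000000000000100000011
  (e & c) = 00000101000001010000010100000101
  (((d & a) & ((b & c) | (a & (c & e)))) | (e & c)) = 00000101000001010000010100000111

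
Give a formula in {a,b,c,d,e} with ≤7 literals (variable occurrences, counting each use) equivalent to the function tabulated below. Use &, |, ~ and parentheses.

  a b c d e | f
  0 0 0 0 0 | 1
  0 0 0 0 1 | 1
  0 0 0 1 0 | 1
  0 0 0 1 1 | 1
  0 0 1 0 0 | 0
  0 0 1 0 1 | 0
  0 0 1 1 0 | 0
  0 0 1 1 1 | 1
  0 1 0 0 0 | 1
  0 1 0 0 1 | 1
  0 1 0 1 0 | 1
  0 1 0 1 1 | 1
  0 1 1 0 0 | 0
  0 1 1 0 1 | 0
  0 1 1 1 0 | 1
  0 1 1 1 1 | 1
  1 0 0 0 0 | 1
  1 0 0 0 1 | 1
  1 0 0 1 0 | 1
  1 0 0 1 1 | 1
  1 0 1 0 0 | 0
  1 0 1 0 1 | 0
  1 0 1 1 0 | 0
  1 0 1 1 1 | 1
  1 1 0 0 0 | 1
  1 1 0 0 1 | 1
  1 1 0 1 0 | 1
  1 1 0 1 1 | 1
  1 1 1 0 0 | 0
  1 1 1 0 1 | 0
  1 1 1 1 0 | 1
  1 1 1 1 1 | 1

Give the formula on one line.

  ~c = 11110000111100001111000011110000
  (b & d) = 00000000001100110000000000110011
  (e & d) = 00010001000100010001000100010001
  ((b & d) | (e & d)) = 00010001001100110001000100110011
  (~c | ((b & d) | (e & d))) = 11110001111100111111000111110011

(~c | ((b & d) | (e & d)))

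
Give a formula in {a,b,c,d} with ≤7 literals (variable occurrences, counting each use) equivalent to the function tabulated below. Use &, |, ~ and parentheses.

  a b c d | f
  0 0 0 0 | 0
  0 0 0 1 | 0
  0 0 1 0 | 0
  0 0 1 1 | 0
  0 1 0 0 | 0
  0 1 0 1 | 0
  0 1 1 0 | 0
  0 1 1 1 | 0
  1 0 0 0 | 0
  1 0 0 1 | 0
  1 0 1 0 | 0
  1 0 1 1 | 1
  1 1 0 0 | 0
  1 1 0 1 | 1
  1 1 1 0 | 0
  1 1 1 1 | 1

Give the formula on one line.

  ~a = 1111111100000000
  (b | ~a) = 1111111100001111
  (c | (b | ~a)) = 1111111100111111
  (a & d) = 0000000001010101
  ((c | (b | ~a)) & (a & d)) = 0000000000010101

((c | (b | ~a)) & (a & d))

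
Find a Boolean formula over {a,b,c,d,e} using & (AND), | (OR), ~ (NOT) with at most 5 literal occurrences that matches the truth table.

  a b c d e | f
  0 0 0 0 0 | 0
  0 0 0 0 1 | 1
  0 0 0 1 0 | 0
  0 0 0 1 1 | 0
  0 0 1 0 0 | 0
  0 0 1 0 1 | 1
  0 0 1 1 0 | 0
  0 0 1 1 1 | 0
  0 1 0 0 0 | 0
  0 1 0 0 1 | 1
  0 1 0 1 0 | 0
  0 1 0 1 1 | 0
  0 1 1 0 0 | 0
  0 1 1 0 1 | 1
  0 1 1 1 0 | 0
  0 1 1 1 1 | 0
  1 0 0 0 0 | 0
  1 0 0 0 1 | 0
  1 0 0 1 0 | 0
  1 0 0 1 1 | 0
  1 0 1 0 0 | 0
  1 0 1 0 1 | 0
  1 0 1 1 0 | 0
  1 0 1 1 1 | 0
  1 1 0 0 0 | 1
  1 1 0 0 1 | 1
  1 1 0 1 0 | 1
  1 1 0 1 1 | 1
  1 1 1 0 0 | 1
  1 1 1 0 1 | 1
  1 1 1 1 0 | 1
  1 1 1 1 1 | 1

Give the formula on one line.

((b | ~a) & (a | (~d & e)))

  ~a = 11111111111111110000000000000000
  (b | ~a) = 11111111111111110000000011111111
  ~d = 11001100110011001100110011001100
  (~d & e) = 01000100010001000100010001000100
  (a | (~d & e)) = 01000100010001001111111111111111
  ((b | ~a) & (a | (~d & e))) = 01000100010001000000000011111111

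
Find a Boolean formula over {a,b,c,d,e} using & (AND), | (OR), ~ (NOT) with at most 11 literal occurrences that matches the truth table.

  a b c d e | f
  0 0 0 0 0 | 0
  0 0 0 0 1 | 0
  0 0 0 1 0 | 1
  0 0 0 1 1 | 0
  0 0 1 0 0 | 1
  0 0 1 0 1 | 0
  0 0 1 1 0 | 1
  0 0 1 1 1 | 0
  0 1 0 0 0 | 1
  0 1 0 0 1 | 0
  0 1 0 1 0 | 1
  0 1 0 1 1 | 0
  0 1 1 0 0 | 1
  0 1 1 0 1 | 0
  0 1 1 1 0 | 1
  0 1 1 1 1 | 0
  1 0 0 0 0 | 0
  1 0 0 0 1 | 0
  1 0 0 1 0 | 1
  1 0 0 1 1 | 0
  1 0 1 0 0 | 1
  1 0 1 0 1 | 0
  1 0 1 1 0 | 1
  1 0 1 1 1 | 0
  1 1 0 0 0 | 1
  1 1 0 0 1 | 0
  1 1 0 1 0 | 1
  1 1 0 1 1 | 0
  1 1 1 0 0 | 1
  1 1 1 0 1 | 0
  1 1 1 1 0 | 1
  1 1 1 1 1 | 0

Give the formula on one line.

  ~c = 11110000111100001111000011110000
  (~c | b) = 11110000111111111111000011111111
  (d | b) = 00110011111111110011001111111111
  ((~c | b) & (d | b)) = 00110000111111110011000011111111
  (e & d) = 00010001000100010001000100010001
  ((e & d) | b) = 00010001111111110001000111111111
  (c | ((e & d) | b)) = 00011111111111110001111111111111
  (((~c | b) & (d | b)) | (c | ((e & d) | b))) = 00111111111111110011111111111111
  ~e = 10101010101010101010101010101010
  ((((~c | b) & (d | b)) | (c | ((e & d) | b))) & ~e) = 00101010101010100010101010101010

((((~c | b) & (d | b)) | (c | ((e & d) | b))) & ~e)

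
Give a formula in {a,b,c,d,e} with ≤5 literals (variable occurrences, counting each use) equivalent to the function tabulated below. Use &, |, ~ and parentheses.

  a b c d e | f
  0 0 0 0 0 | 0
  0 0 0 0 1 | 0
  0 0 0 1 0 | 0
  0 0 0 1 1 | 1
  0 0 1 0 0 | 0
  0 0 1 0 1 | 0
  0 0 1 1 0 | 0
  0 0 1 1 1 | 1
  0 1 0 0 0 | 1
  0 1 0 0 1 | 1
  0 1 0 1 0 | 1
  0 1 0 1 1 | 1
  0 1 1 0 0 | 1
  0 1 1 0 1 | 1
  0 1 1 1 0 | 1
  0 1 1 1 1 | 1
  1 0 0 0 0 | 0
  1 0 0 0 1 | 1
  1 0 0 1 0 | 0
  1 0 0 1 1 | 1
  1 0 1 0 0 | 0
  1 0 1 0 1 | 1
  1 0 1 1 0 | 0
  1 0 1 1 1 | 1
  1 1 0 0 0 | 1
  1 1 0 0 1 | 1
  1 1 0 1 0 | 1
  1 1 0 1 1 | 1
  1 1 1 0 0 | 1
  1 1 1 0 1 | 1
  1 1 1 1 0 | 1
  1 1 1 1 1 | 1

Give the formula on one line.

  (e & d) = 00010001000100010001000100010001
  (b | (e & d)) = 00010001111111110001000111111111
  (e & a) = 00000000000000000101010101010101
  ((b | (e & d)) | (e & a)) = 00010001111111110101010111111111

((b | (e & d)) | (e & a))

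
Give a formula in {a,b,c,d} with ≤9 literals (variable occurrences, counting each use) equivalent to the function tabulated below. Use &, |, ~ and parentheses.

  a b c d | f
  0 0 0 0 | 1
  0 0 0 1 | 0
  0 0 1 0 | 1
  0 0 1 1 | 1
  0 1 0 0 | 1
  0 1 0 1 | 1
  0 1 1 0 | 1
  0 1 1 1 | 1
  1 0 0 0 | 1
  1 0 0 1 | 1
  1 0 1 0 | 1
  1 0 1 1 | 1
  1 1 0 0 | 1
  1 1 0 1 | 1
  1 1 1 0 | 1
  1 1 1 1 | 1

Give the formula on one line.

((b | ~d) | (((c | a) | b) & ~b))

  ~d = 1010101010101010
  (b | ~d) = 1010111110101111
  (c | a) = 0011001111111111
  ((c | a) | b) = 0011111111111111
  ~b = 1111000011110000
  (((c | a) | b) & ~b) = 0011000011110000
  ((b | ~d) | (((c | a) | b) & ~b)) = 1011111111111111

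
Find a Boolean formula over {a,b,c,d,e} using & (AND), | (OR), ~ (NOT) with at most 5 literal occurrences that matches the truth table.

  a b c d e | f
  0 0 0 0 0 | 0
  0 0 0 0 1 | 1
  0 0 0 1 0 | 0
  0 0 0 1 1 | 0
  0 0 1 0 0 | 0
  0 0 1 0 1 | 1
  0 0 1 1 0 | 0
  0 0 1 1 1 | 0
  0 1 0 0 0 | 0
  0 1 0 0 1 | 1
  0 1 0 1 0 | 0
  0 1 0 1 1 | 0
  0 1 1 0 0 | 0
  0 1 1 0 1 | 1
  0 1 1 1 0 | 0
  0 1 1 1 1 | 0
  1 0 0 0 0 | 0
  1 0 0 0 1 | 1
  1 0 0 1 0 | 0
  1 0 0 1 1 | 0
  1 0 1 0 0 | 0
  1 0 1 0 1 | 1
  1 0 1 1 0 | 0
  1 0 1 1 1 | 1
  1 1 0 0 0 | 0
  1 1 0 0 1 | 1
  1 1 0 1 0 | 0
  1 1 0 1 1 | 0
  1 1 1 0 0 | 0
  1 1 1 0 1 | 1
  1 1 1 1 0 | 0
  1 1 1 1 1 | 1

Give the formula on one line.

(((a & c) | (~d & e)) & e)

  (a & c) = 00000000000000000000111100001111
  ~d = 11001100110011001100110011001100
  (~d & e) = 01000100010001000100010001000100
  ((a & c) | (~d & e)) = 01000100010001000100111101001111
  (((a & c) | (~d & e)) & e) = 01000100010001000100010101000101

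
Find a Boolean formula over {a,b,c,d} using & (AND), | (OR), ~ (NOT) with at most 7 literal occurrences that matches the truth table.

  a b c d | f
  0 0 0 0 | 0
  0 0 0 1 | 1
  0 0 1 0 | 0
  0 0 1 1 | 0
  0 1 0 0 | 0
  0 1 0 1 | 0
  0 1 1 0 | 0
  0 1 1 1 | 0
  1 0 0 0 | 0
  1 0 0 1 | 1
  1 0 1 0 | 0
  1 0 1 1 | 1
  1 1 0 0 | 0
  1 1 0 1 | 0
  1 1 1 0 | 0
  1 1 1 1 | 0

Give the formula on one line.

(((a | ~c) & d) & ~b)

  ~c = 1100110011001100
  (a | ~c) = 1100110011111111
  ((a | ~c) & d) = 0100010001010101
  ~b = 1111000011110000
  (((a | ~c) & d) & ~b) = 0100000001010000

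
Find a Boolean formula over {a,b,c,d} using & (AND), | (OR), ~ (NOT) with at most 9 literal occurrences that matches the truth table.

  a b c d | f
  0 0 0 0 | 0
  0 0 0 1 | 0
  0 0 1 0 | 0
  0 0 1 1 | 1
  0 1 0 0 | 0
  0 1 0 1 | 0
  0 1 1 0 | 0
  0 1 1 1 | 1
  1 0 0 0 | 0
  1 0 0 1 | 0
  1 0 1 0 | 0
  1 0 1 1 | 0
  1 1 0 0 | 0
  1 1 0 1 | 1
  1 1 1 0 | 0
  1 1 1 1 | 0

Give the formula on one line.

((a & ((d & (a | b)) & (~c & b))) | (~a & (c & d)))

  (a | b) = 0000111111111111
  (d & (a | b)) = 0000010101010101
  ~c = 1100110011001100
  (~c & b) = 0000110000001100
  ((d & (a | b)) & (~c & b)) = 0000010000000100
  (a & ((d & (a | b)) & (~c & b))) = 0000000000000100
  ~a = 1111111100000000
  (c & d) = 0001000100010001
  (~a & (c & d)) = 0001000100000000
  ((a & ((d & (a | b)) & (~c & b))) | (~a & (c & d))) = 0001000100000100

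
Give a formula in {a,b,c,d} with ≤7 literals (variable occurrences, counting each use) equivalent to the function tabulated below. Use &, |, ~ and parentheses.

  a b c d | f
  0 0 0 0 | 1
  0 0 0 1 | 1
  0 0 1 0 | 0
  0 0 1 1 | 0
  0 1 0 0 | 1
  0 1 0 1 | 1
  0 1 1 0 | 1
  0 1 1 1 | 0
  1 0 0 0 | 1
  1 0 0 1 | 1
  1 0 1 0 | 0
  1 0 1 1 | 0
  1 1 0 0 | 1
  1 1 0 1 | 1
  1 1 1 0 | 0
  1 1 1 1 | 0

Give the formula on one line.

  ~c = 1100110011001100
  ~d = 1010101010101010
  ~b = 1111000011110000
  (~d & ~b) = 1010000010100000
  (d | (~d & ~b)) = 1111010111110101
  ~a = 1111111100000000
  ((d | (~d & ~b)) | ~a) = 1111111111110101
  (b & ~d) = 0000101000001010
  (((d | (~d & ~b)) | ~a) & (b & ~d)) = 0000101000000000
  (~c | (((d | (~d & ~b)) | ~a) & (b & ~d))) = 1100111011001100

(~c | (((d | (~d & ~b)) | ~a) & (b & ~d)))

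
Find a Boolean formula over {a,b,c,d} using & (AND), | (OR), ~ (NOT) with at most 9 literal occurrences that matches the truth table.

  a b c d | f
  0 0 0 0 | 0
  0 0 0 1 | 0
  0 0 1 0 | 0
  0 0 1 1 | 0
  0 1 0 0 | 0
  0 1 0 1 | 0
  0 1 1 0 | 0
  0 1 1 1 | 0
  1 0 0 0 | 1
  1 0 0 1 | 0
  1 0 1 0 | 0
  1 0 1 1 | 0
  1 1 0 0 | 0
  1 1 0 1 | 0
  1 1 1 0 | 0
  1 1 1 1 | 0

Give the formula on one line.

((~b & (b | (~c & ~d))) & (d | (~b & a)))

  ~b = 1111000011110000
  ~c = 1100110011001100
  ~d = 1010101010101010
  (~c & ~d) = 1000100010001000
  (b | (~c & ~d)) = 1000111110001111
  (~b & (b | (~c & ~d))) = 1000000010000000
  (~b & a) = 0000000011110000
  (d | (~b & a)) = 0101010111110101
  ((~b & (b | (~c & ~d))) & (d | (~b & a))) = 0000000010000000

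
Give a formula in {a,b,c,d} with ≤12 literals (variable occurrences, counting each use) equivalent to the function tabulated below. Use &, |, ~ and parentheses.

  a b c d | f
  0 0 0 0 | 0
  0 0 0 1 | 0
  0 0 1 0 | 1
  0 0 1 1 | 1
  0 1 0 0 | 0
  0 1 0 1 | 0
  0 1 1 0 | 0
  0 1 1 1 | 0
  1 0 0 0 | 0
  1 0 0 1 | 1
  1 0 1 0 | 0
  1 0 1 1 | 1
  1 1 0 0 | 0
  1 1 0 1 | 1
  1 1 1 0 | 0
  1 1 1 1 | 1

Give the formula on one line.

(((~b & (~a | d)) | (d & a)) & (((a & d) | b) | c))

  ~b = 1111000011110000
  ~a = 1111111100000000
  (~a | d) = 1111111101010101
  (~b & (~a | d)) = 1111000001010000
  (d & a) = 0000000001010101
  ((~b & (~a | d)) | (d & a)) = 1111000001010101
  (a & d) = 0000000001010101
  ((a & d) | b) = 0000111101011111
  (((a & d) | b) | c) = 0011111101111111
  (((~b & (~a | d)) | (d & a)) & (((a & d) | b) | c)) = 0011000001010101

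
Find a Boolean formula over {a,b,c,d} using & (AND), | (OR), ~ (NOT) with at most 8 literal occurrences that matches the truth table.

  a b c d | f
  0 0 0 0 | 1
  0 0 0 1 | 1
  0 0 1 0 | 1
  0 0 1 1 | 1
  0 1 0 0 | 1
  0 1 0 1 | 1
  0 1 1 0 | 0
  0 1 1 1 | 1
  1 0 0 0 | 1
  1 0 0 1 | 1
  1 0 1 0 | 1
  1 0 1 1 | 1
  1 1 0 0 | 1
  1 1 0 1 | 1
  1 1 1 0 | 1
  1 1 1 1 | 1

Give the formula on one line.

((((~d & a) | ~c) | ~b) | d)

  ~d = 1010101010101010
  (~d & a) = 0000000010101010
  ~c = 1100110011001100
  ((~d & a) | ~c) = 1100110011101110
  ~b = 1111000011110000
  (((~d & a) | ~c) | ~b) = 1111110011111110
  ((((~d & a) | ~c) | ~b) | d) = 1111110111111111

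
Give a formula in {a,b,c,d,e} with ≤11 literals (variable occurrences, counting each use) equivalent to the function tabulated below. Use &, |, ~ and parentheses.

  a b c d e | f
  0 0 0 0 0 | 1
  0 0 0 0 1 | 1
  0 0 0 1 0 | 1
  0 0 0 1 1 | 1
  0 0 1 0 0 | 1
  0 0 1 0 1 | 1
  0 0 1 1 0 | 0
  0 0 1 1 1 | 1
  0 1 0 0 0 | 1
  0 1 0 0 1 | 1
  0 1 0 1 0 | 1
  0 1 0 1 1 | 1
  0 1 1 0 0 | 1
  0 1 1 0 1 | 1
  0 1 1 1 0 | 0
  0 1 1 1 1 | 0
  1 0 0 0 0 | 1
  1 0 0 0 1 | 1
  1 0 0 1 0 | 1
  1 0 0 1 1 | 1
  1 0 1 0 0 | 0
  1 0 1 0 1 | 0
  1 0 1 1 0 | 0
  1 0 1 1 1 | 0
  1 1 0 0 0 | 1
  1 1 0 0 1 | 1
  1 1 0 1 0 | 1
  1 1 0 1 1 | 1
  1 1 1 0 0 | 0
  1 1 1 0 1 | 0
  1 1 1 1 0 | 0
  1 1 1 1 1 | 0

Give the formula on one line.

  ~a = 11111111111111110000000000000000
  ~d = 11001100110011001100110011001100
  (~a & ~d) = 11001100110011000000000000000000
  ~c = 11110000111100001111000011110000
  (a & ~c) = 00000000000000001111000011110000
  ~b = 11111111000000001111111100000000
  (e & ~a) = 01010101010101010000000000000000
  (~b & (e & ~a)) = 01010101000000000000000000000000
  ((a & ~c) | (~b & (e & ~a))) = 01010101000000001111000011110000
  (~a & ((a & ~c) | (~b & (e & ~a)))) = 01010101000000000000000000000000
  ((~a & ((a & ~c) | (~b & (e & ~a)))) | ~c) = 11110101111100001111000011110000
  ((~a & ~d) | ((~a & ((a & ~c) | (~b & (e & ~a)))) | ~c)) = 11111101111111001111000011110000

((~a & ~d) | ((~a & ((a & ~c) | (~b & (e & ~a)))) | ~c))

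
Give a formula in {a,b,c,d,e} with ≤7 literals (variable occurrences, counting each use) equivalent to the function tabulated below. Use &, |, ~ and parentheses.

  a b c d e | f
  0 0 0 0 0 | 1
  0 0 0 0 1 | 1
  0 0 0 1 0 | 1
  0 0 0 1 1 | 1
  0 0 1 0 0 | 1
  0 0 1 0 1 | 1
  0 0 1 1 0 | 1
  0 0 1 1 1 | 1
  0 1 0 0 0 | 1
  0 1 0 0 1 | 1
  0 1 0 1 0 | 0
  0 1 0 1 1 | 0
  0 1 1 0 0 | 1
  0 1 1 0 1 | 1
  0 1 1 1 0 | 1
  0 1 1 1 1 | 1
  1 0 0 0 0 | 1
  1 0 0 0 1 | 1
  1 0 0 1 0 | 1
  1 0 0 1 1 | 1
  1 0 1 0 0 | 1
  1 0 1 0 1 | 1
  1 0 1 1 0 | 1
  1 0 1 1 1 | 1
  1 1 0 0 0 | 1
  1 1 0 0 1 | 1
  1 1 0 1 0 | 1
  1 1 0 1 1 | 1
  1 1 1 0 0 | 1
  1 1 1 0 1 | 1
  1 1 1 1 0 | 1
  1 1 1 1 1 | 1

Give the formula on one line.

(((c & b) | ((~c & ~d) | ~b)) | a)

  (c & b) = 00000000000011110000000000001111
  ~c = 11110000111100001111000011110000
  ~d = 11001100110011001100110011001100
  (~c & ~d) = 11000000110000001100000011000000
  ~b = 11111111000000001111111100000000
  ((~c & ~d) | ~b) = 11111111110000001111111111000000
  ((c & b) | ((~c & ~d) | ~b)) = 11111111110011111111111111001111
  (((c & b) | ((~c & ~d) | ~b)) | a) = 11111111110011111111111111111111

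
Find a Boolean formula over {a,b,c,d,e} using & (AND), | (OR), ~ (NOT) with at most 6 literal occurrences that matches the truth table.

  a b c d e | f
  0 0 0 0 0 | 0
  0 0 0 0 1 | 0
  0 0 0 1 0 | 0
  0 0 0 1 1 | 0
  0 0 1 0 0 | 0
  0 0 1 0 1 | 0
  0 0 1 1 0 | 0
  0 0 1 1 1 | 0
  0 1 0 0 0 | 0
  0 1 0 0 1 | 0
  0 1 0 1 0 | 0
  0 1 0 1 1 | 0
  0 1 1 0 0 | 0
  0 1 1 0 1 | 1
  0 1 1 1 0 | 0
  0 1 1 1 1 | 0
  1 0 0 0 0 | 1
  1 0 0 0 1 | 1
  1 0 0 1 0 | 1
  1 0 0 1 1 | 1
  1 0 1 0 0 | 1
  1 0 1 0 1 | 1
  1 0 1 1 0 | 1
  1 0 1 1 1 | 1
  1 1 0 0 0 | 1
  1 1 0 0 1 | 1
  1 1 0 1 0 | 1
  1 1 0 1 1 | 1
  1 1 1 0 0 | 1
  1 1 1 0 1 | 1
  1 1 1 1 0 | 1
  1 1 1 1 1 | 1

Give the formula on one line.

((e & (~d & (b & c))) | a)

  ~d = 11001100110011001100110011001100
  (b & c) = 00000000000011110000000000001111
  (~d & (b & c)) = 00000000000011000000000000001100
  (e & (~d & (b & c))) = 00000000000001000000000000000100
  ((e & (~d & (b & c))) | a) = 00000000000001001111111111111111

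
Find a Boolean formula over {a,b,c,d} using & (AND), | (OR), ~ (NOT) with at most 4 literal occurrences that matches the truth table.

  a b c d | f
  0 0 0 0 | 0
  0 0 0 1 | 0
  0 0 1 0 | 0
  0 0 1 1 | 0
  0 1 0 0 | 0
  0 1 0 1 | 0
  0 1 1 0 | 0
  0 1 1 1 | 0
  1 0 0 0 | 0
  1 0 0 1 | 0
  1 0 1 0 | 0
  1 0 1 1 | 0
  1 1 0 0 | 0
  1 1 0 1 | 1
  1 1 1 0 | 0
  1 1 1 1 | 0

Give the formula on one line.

  ~c = 1100110011001100
  (~c & a) = 0000000011001100
  (b & d) = 0000010100000101
  ((~c & a) & (b & d)) = 0000000000000100

((~c & a) & (b & d))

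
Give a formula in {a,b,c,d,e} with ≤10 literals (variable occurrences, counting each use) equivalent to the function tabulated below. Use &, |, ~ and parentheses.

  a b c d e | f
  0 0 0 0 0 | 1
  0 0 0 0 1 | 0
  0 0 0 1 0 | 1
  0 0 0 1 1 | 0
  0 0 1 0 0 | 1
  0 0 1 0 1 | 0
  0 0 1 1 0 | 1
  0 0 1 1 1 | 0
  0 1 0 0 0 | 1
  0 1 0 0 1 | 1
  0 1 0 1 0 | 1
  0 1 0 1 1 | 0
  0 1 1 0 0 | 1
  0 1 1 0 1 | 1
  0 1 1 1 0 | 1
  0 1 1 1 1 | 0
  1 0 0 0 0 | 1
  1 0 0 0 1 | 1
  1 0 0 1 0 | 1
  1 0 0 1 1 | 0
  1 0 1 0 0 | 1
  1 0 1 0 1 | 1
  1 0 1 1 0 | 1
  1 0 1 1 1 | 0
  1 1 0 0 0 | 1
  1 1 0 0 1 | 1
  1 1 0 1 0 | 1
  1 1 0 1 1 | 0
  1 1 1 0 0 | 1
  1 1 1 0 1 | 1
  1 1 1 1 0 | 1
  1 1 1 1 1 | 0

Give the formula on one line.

((~d & a) | (~e | (b & (~a & (~d | a)))))

  ~d = 11001100110011001100110011001100
  (~d & a) = 00000000000000001100110011001100
  ~e = 10101010101010101010101010101010
  ~a = 11111111111111110000000000000000
  (~d | a) = 11001100110011001111111111111111
  (~a & (~d | a)) = 11001100110011000000000000000000
  (b & (~a & (~d | a))) = 00000000110011000000000000000000
  (~e | (b & (~a & (~d | a)))) = 10101010111011101010101010101010
  ((~d & a) | (~e | (b & (~a & (~d | a))))) = 10101010111011101110111011101110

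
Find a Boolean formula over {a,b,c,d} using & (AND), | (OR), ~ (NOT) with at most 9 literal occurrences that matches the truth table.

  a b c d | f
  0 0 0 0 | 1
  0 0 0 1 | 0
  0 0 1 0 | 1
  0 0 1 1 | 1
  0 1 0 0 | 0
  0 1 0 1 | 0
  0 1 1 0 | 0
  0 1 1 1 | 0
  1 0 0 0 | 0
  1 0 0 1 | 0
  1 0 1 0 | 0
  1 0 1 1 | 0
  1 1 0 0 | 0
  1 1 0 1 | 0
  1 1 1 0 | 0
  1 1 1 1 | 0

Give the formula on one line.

((~d | c) & (((b | ~a) | (~b & (a & (d & ~c)))) & ~b))

  ~d = 1010101010101010
  (~d | c) = 1011101110111011
  ~a = 1111111100000000
  (b | ~a) = 1111111100001111
  ~b = 1111000011110000
  ~c = 1100110011001100
  (d & ~c) = 0100010001000100
  (a & (d & ~c)) = 0000000001000100
  (~b & (a & (d & ~c))) = 0000000001000000
  ((b | ~a) | (~b & (a & (d & ~c)))) = 1111111101001111
  (((b | ~a) | (~b & (a & (d & ~c)))) & ~b) = 1111000001000000
  ((~d | c) & (((b | ~a) | (~b & (a & (d & ~c)))) & ~b)) = 1011000000000000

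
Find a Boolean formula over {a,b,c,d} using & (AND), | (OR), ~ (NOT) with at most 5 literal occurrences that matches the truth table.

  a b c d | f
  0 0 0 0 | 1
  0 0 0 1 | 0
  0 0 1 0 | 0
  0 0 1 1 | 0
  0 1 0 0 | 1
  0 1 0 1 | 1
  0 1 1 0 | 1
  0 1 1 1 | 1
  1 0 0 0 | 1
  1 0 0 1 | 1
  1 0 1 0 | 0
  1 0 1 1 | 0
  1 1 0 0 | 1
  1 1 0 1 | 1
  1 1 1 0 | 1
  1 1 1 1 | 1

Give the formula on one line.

((~c & (a | ~d)) | b)

  ~c = 1100110011001100
  ~d = 1010101010101010
  (a | ~d) = 1010101011111111
  (~c & (a | ~d)) = 1000100011001100
  ((~c & (a | ~d)) | b) = 1000111111001111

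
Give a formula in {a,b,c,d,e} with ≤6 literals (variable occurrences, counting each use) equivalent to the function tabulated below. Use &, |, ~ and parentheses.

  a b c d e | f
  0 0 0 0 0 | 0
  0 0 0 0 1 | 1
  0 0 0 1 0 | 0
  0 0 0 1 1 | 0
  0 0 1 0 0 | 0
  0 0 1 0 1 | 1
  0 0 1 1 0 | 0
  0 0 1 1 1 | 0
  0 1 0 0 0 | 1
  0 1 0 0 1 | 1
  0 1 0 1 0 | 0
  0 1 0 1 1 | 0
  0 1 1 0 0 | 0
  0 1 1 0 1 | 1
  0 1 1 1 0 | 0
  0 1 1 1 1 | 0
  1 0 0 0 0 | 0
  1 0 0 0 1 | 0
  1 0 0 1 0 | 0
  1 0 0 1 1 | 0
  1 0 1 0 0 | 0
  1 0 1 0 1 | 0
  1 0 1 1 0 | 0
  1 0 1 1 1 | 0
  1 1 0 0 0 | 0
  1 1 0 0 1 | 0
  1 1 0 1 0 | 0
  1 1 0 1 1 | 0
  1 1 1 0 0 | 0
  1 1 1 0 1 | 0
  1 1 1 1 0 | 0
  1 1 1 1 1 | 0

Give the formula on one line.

  ~a = 11111111111111110000000000000000
  ~d = 11001100110011001100110011001100
  ~c = 11110000111100001111000011110000
  (~c & b) = 00000000111100000000000011110000
  ((~c & b) & ~d) = 00000000110000000000000011000000
  (((~c & b) & ~d) | e) = 01010101110101010101010111010101
  (~d & (((~c & b) & ~d) | e)) = 01000100110001000100010011000100
  (~a & (~d & (((~c & b) & ~d) | e))) = 01000100110001000000000000000000

(~a & (~d & (((~c & b) & ~d) | e)))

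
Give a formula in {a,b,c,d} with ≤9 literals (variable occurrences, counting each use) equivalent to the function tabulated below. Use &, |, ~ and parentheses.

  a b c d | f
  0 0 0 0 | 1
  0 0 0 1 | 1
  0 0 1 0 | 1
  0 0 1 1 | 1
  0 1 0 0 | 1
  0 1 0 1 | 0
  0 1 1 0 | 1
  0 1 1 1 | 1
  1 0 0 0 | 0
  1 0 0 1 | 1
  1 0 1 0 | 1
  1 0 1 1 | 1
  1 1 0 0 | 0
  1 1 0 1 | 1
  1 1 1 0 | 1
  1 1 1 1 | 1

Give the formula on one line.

  ~a = 1111111100000000
  (d | ~a) = 1111111101010101
  ((d | ~a) | c) = 1111111101110111
  ~d = 1010101010101010
  (a | ~d) = 1010101011111111
  ~b = 1111000011110000
  (c | ~b) = 1111001111110011
  (~d & a) = 0000000010101010
  ((c | ~b) | (~d & a)) = 1111001111111011
  ((a | ~d) | ((c | ~b) | (~d & a))) = 1111101111111111
  (((d | ~a) | c) & ((a | ~d) | ((c | ~b) | (~d & a)))) = 1111101101110111

(((d | ~a) | c) & ((a | ~d) | ((c | ~b) | (~d & a))))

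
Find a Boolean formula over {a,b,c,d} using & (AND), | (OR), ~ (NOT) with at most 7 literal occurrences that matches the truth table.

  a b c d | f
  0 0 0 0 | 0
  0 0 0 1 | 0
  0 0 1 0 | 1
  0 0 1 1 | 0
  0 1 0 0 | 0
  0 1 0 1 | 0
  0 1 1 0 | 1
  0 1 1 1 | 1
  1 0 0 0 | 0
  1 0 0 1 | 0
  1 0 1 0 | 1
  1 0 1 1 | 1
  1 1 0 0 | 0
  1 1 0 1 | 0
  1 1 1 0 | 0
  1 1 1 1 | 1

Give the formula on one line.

  ~b = 1111000011110000
  ~d = 1010101010101010
  (~b & ~d) = 1010000010100000
  (a & d) = 0000000001010101
  ~a = 1111111100000000
  (~a & b) = 0000111100000000
  ((a & d) | (~a & b)) = 0000111101010101
  ((~b & ~d) | ((a & d) | (~a & b))) = 1010111111110101
  (((~b & ~d) | ((a & d) | (~a & b))) & c) = 0010001100110001

(((~b & ~d) | ((a & d) | (~a & b))) & c)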